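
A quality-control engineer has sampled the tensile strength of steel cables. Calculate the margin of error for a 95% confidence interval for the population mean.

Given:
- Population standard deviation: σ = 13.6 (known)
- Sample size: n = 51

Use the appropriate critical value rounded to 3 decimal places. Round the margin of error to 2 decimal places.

The population standard deviation σ is known, so use the z-interval margin of error formula.

For 95% confidence, z* = 1.96 (from standard normal table)

Margin of error formula for z-interval: E = z* × σ/√n

E = 1.96 × 13.6/√51
  = 1.96 × 1.904381
  = 3.7326

Rounded to 2 decimal places:

3.73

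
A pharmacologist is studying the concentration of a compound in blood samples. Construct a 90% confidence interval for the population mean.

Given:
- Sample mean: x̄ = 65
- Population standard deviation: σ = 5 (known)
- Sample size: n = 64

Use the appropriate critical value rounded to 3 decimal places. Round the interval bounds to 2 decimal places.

The population standard deviation σ is known, so use a z-interval (standard normal critical value).

For 90% confidence, z* = 1.645 (from standard normal table)

Standard error: SE = σ/√n = 5/√64 = 0.625000

Margin of error: E = z* × SE = 1.645 × 0.625000 = 1.0281

Z-interval: x̄ ± E = 65 ± 1.0281 = (63.9719, 66.0281)

Rounded to 2 decimal places:

(63.97, 66.03)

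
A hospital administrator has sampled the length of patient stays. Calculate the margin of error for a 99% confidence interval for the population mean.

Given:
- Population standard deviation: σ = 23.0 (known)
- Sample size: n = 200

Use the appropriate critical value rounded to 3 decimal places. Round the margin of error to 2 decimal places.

The population standard deviation σ is known, so use the z-interval margin of error formula.

For 99% confidence, z* = 2.576 (from standard normal table)

Margin of error formula for z-interval: E = z* × σ/√n

E = 2.576 × 23.0/√200
  = 2.576 × 1.626346
  = 4.1895

Rounded to 2 decimal places:

4.19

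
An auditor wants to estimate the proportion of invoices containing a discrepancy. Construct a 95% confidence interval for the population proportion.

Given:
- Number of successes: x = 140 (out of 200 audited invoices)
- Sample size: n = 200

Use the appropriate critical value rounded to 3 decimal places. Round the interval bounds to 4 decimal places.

Sample proportion: p̂ = 140/200 = 0.700000

Check conditions for normal approximation:
  np̂ = 140 ≥ 10 ✓
  n(1-p̂) = 60 ≥ 10 ✓

The sample is large enough, so use a z-interval (normal approximation) for the proportion.

For 95% confidence, z* = 1.96 (from standard normal table)

Standard error: SE = √(p̂(1-p̂)/n) = √(0.700000×0.300000/200) = 0.03240370

Margin of error: E = z* × SE = 1.96 × 0.03240370 = 0.063511

Z-interval: p̂ ± E = 0.700000 ± 0.063511 = (0.636489, 0.763511)

Rounded to 4 decimal places:

(0.6365, 0.7635)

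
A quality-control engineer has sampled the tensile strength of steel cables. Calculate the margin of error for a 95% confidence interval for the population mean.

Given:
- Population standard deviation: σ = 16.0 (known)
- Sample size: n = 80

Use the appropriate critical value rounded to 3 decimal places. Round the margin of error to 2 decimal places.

The population standard deviation σ is known, so use the z-interval margin of error formula.

For 95% confidence, z* = 1.96 (from standard normal table)

Margin of error formula for z-interval: E = z* × σ/√n

E = 1.96 × 16.0/√80
  = 1.96 × 1.788854
  = 3.5062

Rounded to 2 decimal places:

3.51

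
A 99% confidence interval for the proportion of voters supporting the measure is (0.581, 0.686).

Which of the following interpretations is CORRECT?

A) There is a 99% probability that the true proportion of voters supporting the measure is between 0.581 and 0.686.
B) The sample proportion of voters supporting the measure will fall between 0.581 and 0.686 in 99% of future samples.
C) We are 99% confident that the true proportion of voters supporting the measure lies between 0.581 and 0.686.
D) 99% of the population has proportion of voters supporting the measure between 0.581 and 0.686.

A confidence interval represents our confidence in the procedure, not a probability statement about the parameter.

Key concept: If we repeated this sampling process many times and computed a 99% CI each time, about 99% of those intervals would contain the true population parameter.

For this specific interval (0.581, 0.686):
- Midpoint (point estimate): 0.6335
- Margin of error: 0.0525

The correct interpretation is the one stating confidence that the true parameter lies in the interval — option C.

C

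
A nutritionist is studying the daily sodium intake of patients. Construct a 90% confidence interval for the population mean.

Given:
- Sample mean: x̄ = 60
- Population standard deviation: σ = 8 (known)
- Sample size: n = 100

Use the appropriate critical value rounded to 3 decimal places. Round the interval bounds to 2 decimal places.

The population standard deviation σ is known, so use a z-interval (standard normal critical value).

For 90% confidence, z* = 1.645 (from standard normal table)

Standard error: SE = σ/√n = 8/√100 = 0.800000

Margin of error: E = z* × SE = 1.645 × 0.800000 = 1.3160

Z-interval: x̄ ± E = 60 ± 1.3160 = (58.6840, 61.3160)

Rounded to 2 decimal places:

(58.68, 61.32)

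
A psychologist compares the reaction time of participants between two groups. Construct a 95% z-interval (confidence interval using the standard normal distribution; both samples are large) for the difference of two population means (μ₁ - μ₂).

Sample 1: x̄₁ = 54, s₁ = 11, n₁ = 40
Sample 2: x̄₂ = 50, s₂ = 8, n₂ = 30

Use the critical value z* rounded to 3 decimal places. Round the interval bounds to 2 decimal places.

Both samples are large (n₁ = 40 ≥ 30, n₂ = 30 ≥ 30), so a z-interval for the difference of means applies.

Point estimate: x̄₁ - x̄₂ = 54 - 50 = 4

Standard error: SE = √(s₁²/n₁ + s₂²/n₂)
= √(11²/40 + 8²/30)
= √(3.025000 + 2.133333)
= 2.271196

For 95% confidence, z* = 1.96 (from standard normal table)
Margin of error: E = z* × SE = 1.96 × 2.271196 = 4.4515

Z-interval: (x̄₁ - x̄₂) ± E = 4 ± 4.4515 = (-0.4515, 8.4515)

Rounded to 2 decimal places:

(-0.45, 8.45)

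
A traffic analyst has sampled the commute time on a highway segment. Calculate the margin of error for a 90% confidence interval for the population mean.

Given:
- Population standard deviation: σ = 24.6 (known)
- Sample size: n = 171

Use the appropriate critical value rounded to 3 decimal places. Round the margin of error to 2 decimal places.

The population standard deviation σ is known, so use the z-interval margin of error formula.

For 90% confidence, z* = 1.645 (from standard normal table)

Margin of error formula for z-interval: E = z* × σ/√n

E = 1.645 × 24.6/√171
  = 1.645 × 1.881209
  = 3.0946

Rounded to 2 decimal places:

3.09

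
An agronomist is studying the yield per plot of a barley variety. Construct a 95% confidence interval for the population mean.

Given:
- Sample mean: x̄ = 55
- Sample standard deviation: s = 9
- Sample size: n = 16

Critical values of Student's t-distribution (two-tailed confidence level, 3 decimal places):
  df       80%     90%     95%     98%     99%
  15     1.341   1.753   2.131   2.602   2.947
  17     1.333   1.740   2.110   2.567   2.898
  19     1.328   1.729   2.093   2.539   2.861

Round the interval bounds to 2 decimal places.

The population standard deviation σ is unknown (only the sample standard deviation s is given), so use a t-interval with df = n - 1 = 16 - 1 = 15.

For 95% confidence with df = 15, t* = 2.131 (from t-table)

Standard error: SE = s/√n = 9/√16 = 2.250000

Margin of error: E = t* × SE = 2.131 × 2.250000 = 4.7947

T-interval: x̄ ± E = 55 ± 4.7947 = (50.2052, 59.7948)

Rounded to 2 decimal places:

(50.21, 59.79)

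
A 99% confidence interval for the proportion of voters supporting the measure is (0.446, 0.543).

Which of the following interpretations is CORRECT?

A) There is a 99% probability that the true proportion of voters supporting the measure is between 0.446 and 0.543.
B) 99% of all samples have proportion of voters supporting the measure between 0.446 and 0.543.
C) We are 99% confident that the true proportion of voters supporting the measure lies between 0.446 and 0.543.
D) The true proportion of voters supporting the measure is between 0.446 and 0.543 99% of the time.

A confidence interval represents our confidence in the procedure, not a probability statement about the parameter.

Key concept: If we repeated this sampling process many times and computed a 99% CI each time, about 99% of those intervals would contain the true population parameter.

For this specific interval (0.446, 0.543):
- Midpoint (point estimate): 0.4945
- Margin of error: 0.0485

The correct interpretation is the one stating confidence that the true parameter lies in the interval — option C.

C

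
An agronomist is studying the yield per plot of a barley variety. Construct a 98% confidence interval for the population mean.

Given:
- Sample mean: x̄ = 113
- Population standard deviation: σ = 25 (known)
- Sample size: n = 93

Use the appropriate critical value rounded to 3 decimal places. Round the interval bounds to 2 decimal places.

The population standard deviation σ is known, so use a z-interval (standard normal critical value).

For 98% confidence, z* = 2.326 (from standard normal table)

Standard error: SE = σ/√n = 25/√93 = 2.592379

Margin of error: E = z* × SE = 2.326 × 2.592379 = 6.0299

Z-interval: x̄ ± E = 113 ± 6.0299 = (106.9701, 119.0299)

Rounded to 2 decimal places:

(106.97, 119.03)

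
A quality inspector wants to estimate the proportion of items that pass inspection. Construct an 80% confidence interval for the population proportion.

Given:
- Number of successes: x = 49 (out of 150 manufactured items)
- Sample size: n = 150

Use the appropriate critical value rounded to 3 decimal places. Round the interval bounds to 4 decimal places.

Sample proportion: p̂ = 49/150 = 0.326667

Check conditions for normal approximation:
  np̂ = 49 ≥ 10 ✓
  n(1-p̂) = 101 ≥ 10 ✓

The sample is large enough, so use a z-interval (normal approximation) for the proportion.

For 80% confidence, z* = 1.282 (from standard normal table)

Standard error: SE = √(p̂(1-p̂)/n) = √(0.326667×0.673333/150) = 0.03829322

Margin of error: E = z* × SE = 1.282 × 0.03829322 = 0.049092

Z-interval: p̂ ± E = 0.326667 ± 0.049092 = (0.277575, 0.375759)

Rounded to 4 decimal places:

(0.2776, 0.3758)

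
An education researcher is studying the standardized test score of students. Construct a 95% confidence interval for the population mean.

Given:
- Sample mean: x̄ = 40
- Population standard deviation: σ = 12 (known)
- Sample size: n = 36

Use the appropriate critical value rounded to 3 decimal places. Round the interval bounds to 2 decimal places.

The population standard deviation σ is known, so use a z-interval (standard normal critical value).

For 95% confidence, z* = 1.96 (from standard normal table)

Standard error: SE = σ/√n = 12/√36 = 2.000000

Margin of error: E = z* × SE = 1.96 × 2.000000 = 3.9200

Z-interval: x̄ ± E = 40 ± 3.9200 = (36.0800, 43.9200)

Rounded to 2 decimal places:

(36.08, 43.92)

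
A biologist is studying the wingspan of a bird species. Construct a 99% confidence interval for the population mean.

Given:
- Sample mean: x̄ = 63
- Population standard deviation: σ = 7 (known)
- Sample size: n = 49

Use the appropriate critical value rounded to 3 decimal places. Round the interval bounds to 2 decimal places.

The population standard deviation σ is known, so use a z-interval (standard normal critical value).

For 99% confidence, z* = 2.576 (from standard normal table)

Standard error: SE = σ/√n = 7/√49 = 1.000000

Margin of error: E = z* × SE = 2.576 × 1.000000 = 2.5760

Z-interval: x̄ ± E = 63 ± 2.5760 = (60.4240, 65.5760)

Rounded to 2 decimal places:

(60.42, 65.58)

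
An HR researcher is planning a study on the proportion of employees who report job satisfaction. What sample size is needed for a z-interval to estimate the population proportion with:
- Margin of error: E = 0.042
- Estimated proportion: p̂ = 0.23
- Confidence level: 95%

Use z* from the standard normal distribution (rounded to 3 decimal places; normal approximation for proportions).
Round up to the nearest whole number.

Using z* for proportion z-interval (normal approximation).

For 95% confidence, z* = 1.96 (from standard normal table)

Sample size formula for proportion z-interval: n = z*²p̂(1-p̂)/E²

n = 1.96² × 0.23 × 0.77 / 0.042²
  = 3.8416 × 0.1771 / 0.001764
  = 385.6844

Round up to the nearest whole number: n = 386

386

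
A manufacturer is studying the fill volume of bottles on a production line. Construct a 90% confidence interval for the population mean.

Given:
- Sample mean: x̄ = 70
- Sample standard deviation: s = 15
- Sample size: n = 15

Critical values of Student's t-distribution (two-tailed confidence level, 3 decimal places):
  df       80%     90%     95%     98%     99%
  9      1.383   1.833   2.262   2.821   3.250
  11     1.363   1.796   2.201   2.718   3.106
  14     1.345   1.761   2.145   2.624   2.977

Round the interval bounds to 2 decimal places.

The population standard deviation σ is unknown (only the sample standard deviation s is given), so use a t-interval with df = n - 1 = 15 - 1 = 14.

For 90% confidence with df = 14, t* = 1.761 (from t-table)

Standard error: SE = s/√n = 15/√15 = 3.872983

Margin of error: E = t* × SE = 1.761 × 3.872983 = 6.8203

T-interval: x̄ ± E = 70 ± 6.8203 = (63.1797, 76.8203)

Rounded to 2 decimal places:

(63.18, 76.82)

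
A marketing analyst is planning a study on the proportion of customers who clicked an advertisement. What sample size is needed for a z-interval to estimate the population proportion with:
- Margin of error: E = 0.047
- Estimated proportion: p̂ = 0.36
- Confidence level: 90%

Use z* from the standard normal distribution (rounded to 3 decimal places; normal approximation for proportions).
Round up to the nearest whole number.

Using z* for proportion z-interval (normal approximation).

For 90% confidence, z* = 1.645 (from standard normal table)

Sample size formula for proportion z-interval: n = z*²p̂(1-p̂)/E²

n = 1.645² × 0.36 × 0.64 / 0.047²
  = 2.706025 × 0.2304 / 0.002209
  = 282.2400

Round up to the nearest whole number: n = 283

283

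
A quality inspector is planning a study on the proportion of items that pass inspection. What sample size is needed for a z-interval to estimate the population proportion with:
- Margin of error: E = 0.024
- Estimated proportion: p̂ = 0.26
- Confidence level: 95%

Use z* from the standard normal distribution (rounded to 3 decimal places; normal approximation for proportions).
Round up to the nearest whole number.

Using z* for proportion z-interval (normal approximation).

For 95% confidence, z* = 1.96 (from standard normal table)

Sample size formula for proportion z-interval: n = z*²p̂(1-p̂)/E²

n = 1.96² × 0.26 × 0.74 / 0.024²
  = 3.8416 × 0.1924 / 0.000576
  = 1283.2011

Round up to the nearest whole number: n = 1284

1284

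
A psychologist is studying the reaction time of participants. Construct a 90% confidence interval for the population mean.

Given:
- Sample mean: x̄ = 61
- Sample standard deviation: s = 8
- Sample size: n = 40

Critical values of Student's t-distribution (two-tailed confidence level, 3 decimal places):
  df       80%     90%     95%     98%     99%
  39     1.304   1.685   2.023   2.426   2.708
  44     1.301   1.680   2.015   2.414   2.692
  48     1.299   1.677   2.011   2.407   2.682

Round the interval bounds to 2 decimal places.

The population standard deviation σ is unknown (only the sample standard deviation s is given), so use a t-interval with df = n - 1 = 40 - 1 = 39.

For 90% confidence with df = 39, t* = 1.685 (from t-table)

Standard error: SE = s/√n = 8/√40 = 1.264911

Margin of error: E = t* × SE = 1.685 × 1.264911 = 2.1314

T-interval: x̄ ± E = 61 ± 2.1314 = (58.8686, 63.1314)

Rounded to 2 decimal places:

(58.87, 63.13)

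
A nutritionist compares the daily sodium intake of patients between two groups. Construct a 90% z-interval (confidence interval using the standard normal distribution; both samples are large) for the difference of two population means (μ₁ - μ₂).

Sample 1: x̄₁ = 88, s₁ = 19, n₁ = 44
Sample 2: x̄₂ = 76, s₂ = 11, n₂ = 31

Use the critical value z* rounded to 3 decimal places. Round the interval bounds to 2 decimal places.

Both samples are large (n₁ = 44 ≥ 30, n₂ = 31 ≥ 30), so a z-interval for the difference of means applies.

Point estimate: x̄₁ - x̄₂ = 88 - 76 = 12

Standard error: SE = √(s₁²/n₁ + s₂²/n₂)
= √(19²/44 + 11²/31)
= √(8.204545 + 3.903226)
= 3.479622

For 90% confidence, z* = 1.645 (from standard normal table)
Margin of error: E = z* × SE = 1.645 × 3.479622 = 5.7240

Z-interval: (x̄₁ - x̄₂) ± E = 12 ± 5.7240 = (6.2760, 17.7240)

Rounded to 2 decimal places:

(6.28, 17.72)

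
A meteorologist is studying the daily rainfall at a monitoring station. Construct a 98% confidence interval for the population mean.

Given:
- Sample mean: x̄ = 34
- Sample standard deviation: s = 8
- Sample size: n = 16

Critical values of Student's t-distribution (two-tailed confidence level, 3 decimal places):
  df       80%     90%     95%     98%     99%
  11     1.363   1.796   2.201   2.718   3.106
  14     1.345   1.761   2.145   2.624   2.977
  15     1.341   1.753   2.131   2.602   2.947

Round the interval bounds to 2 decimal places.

The population standard deviation σ is unknown (only the sample standard deviation s is given), so use a t-interval with df = n - 1 = 16 - 1 = 15.

For 98% confidence with df = 15, t* = 2.602 (from t-table)

Standard error: SE = s/√n = 8/√16 = 2.000000

Margin of error: E = t* × SE = 2.602 × 2.000000 = 5.2040

T-interval: x̄ ± E = 34 ± 5.2040 = (28.7960, 39.2040)

Rounded to 2 decimal places:

(28.80, 39.20)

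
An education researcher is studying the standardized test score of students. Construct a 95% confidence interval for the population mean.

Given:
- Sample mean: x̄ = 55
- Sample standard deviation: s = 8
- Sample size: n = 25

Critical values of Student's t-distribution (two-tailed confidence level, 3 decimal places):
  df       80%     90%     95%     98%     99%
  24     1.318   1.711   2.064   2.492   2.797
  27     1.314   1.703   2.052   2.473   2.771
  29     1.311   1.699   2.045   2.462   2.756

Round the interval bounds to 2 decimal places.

The population standard deviation σ is unknown (only the sample standard deviation s is given), so use a t-interval with df = n - 1 = 25 - 1 = 24.

For 95% confidence with df = 24, t* = 2.064 (from t-table)

Standard error: SE = s/√n = 8/√25 = 1.600000

Margin of error: E = t* × SE = 2.064 × 1.600000 = 3.3024

T-interval: x̄ ± E = 55 ± 3.3024 = (51.6976, 58.3024)

Rounded to 2 decimal places:

(51.70, 58.30)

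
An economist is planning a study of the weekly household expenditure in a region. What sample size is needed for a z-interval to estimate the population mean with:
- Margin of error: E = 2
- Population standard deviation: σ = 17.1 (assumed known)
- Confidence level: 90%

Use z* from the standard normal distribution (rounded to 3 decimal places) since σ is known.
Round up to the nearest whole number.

Using z* since population σ is known (z-interval formula).

For 90% confidence, z* = 1.645 (from standard normal table)

Sample size formula for z-interval: n = (z*σ/E)²

n = (1.645 × 17.1 / 2)²
  = (14.064750)²
  = 197.8172

Round up to the nearest whole number: n = 198

198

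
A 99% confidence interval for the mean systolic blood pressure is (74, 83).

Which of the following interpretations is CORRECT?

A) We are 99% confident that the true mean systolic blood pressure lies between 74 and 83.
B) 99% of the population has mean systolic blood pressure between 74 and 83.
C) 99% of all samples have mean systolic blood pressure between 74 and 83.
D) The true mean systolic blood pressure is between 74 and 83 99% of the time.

A confidence interval represents our confidence in the procedure, not a probability statement about the parameter.

Key concept: If we repeated this sampling process many times and computed a 99% CI each time, about 99% of those intervals would contain the true population parameter.

For this specific interval (74, 83):
- Midpoint (point estimate): 78.5
- Margin of error: 4.5

The correct interpretation is the one stating confidence that the true parameter lies in the interval — option A.

A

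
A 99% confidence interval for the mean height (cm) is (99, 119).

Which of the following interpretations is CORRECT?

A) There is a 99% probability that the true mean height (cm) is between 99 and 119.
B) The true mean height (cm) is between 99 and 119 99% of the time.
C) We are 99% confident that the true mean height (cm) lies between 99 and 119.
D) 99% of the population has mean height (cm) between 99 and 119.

A confidence interval represents our confidence in the procedure, not a probability statement about the parameter.

Key concept: If we repeated this sampling process many times and computed a 99% CI each time, about 99% of those intervals would contain the true population parameter.

For this specific interval (99, 119):
- Midpoint (point estimate): 109
- Margin of error: 10

The correct interpretation is the one stating confidence that the true parameter lies in the interval — option C.

C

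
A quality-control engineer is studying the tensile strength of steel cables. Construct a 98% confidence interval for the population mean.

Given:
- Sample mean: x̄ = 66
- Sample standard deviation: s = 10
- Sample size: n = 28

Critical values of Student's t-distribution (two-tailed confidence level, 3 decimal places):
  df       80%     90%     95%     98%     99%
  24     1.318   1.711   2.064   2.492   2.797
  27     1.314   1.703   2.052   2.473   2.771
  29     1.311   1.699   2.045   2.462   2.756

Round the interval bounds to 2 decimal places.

The population standard deviation σ is unknown (only the sample standard deviation s is given), so use a t-interval with df = n - 1 = 28 - 1 = 27.

For 98% confidence with df = 27, t* = 2.473 (from t-table)

Standard error: SE = s/√n = 10/√28 = 1.889822

Margin of error: E = t* × SE = 2.473 × 1.889822 = 4.6735

T-interval: x̄ ± E = 66 ± 4.6735 = (61.3265, 70.6735)

Rounded to 2 decimal places:

(61.33, 70.67)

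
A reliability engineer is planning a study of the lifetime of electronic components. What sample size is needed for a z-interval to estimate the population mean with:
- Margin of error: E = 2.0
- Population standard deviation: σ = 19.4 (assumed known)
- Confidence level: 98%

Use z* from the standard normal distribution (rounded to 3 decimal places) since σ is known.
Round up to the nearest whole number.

Using z* since population σ is known (z-interval formula).

For 98% confidence, z* = 2.326 (from standard normal table)

Sample size formula for z-interval: n = (z*σ/E)²

n = (2.326 × 19.4 / 2.0)²
  = (22.562200)²
  = 509.0529

Round up to the nearest whole number: n = 510

510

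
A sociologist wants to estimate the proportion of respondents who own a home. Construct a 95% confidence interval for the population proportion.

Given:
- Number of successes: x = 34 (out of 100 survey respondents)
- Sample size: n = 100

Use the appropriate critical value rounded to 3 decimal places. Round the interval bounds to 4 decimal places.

Sample proportion: p̂ = 34/100 = 0.340000

Check conditions for normal approximation:
  np̂ = 34 ≥ 10 ✓
  n(1-p̂) = 66 ≥ 10 ✓

The sample is large enough, so use a z-interval (normal approximation) for the proportion.

For 95% confidence, z* = 1.96 (from standard normal table)

Standard error: SE = √(p̂(1-p̂)/n) = √(0.340000×0.660000/100) = 0.04737088

Margin of error: E = z* × SE = 1.96 × 0.04737088 = 0.092847

Z-interval: p̂ ± E = 0.340000 ± 0.092847 = (0.247153, 0.432847)

Rounded to 4 decimal places:

(0.2472, 0.4328)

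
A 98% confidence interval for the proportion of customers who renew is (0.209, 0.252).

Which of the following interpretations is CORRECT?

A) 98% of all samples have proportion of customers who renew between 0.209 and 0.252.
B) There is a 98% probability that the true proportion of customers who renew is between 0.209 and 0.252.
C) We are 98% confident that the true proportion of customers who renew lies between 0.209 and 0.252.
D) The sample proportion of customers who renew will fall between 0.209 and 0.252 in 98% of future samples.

A confidence interval represents our confidence in the procedure, not a probability statement about the parameter.

Key concept: If we repeated this sampling process many times and computed a 98% CI each time, about 98% of those intervals would contain the true population parameter.

For this specific interval (0.209, 0.252):
- Midpoint (point estimate): 0.2305
- Margin of error: 0.0215

The correct interpretation is the one stating confidence that the true parameter lies in the interval — option C.

C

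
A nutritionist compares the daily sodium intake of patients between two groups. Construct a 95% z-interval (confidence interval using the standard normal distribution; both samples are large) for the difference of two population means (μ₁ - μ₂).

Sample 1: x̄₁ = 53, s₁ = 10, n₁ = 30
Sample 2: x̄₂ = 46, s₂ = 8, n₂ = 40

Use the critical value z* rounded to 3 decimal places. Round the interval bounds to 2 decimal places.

Both samples are large (n₁ = 30 ≥ 30, n₂ = 40 ≥ 30), so a z-interval for the difference of means applies.

Point estimate: x̄₁ - x̄₂ = 53 - 46 = 7

Standard error: SE = √(s₁²/n₁ + s₂²/n₂)
= √(10²/30 + 8²/40)
= √(3.333333 + 1.600000)
= 2.221111

For 95% confidence, z* = 1.96 (from standard normal table)
Margin of error: E = z* × SE = 1.96 × 2.221111 = 4.3534

Z-interval: (x̄₁ - x̄₂) ± E = 7 ± 4.3534 = (2.6466, 11.3534)

Rounded to 2 decimal places:

(2.65, 11.35)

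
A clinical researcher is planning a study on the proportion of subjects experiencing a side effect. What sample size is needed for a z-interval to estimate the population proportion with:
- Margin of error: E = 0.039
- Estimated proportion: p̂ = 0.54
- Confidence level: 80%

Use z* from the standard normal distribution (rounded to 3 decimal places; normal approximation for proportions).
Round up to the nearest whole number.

Using z* for proportion z-interval (normal approximation).

For 80% confidence, z* = 1.282 (from standard normal table)

Sample size formula for proportion z-interval: n = z*²p̂(1-p̂)/E²

n = 1.282² × 0.54 × 0.46 / 0.039²
  = 1.643524 × 0.2484 / 0.001521
  = 268.4098

Round up to the nearest whole number: n = 269

269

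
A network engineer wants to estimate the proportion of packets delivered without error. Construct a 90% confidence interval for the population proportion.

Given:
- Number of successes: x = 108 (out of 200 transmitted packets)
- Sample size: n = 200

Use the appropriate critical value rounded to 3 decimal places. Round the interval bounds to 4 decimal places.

Sample proportion: p̂ = 108/200 = 0.540000

Check conditions for normal approximation:
  np̂ = 108 ≥ 10 ✓
  n(1-p̂) = 92 ≥ 10 ✓

The sample is large enough, so use a z-interval (normal approximation) for the proportion.

For 90% confidence, z* = 1.645 (from standard normal table)

Standard error: SE = √(p̂(1-p̂)/n) = √(0.540000×0.460000/200) = 0.03524202

Margin of error: E = z* × SE = 1.645 × 0.03524202 = 0.057973

Z-interval: p̂ ± E = 0.540000 ± 0.057973 = (0.482027, 0.597973)

Rounded to 4 decimal places:

(0.4820, 0.5980)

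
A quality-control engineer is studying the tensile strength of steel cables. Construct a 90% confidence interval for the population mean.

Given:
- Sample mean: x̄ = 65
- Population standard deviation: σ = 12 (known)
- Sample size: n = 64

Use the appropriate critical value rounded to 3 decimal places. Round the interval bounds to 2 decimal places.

The population standard deviation σ is known, so use a z-interval (standard normal critical value).

For 90% confidence, z* = 1.645 (from standard normal table)

Standard error: SE = σ/√n = 12/√64 = 1.500000

Margin of error: E = z* × SE = 1.645 × 1.500000 = 2.4675

Z-interval: x̄ ± E = 65 ± 2.4675 = (62.5325, 67.4675)

Rounded to 2 decimal places:

(62.53, 67.47)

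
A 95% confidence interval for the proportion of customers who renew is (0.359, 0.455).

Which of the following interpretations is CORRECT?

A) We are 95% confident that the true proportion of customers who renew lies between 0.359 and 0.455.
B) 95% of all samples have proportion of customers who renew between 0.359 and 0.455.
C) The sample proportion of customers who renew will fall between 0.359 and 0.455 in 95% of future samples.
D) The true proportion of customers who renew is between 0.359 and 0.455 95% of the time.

A confidence interval represents our confidence in the procedure, not a probability statement about the parameter.

Key concept: If we repeated this sampling process many times and computed a 95% CI each time, about 95% of those intervals would contain the true population parameter.

For this specific interval (0.359, 0.455):
- Midpoint (point estimate): 0.407
- Margin of error: 0.048

The correct interpretation is the one stating confidence that the true parameter lies in the interval — option A.

A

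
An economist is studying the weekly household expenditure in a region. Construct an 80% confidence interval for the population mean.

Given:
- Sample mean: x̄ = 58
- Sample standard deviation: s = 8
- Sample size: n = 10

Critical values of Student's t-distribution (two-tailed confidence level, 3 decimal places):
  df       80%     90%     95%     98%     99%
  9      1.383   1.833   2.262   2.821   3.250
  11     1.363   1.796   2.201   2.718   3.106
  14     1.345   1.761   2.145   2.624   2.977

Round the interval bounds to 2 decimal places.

The population standard deviation σ is unknown (only the sample standard deviation s is given), so use a t-interval with df = n - 1 = 10 - 1 = 9.

For 80% confidence with df = 9, t* = 1.383 (from t-table)

Standard error: SE = s/√n = 8/√10 = 2.529822

Margin of error: E = t* × SE = 1.383 × 2.529822 = 3.4987

T-interval: x̄ ± E = 58 ± 3.4987 = (54.5013, 61.4987)

Rounded to 2 decimal places:

(54.50, 61.50)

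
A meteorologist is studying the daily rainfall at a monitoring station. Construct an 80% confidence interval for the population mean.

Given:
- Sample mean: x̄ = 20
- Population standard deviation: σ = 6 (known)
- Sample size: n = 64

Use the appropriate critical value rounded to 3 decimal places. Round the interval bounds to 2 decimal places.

The population standard deviation σ is known, so use a z-interval (standard normal critical value).

For 80% confidence, z* = 1.282 (from standard normal table)

Standard error: SE = σ/√n = 6/√64 = 0.750000

Margin of error: E = z* × SE = 1.282 × 0.750000 = 0.9615

Z-interval: x̄ ± E = 20 ± 0.9615 = (19.0385, 20.9615)

Rounded to 2 decimal places:

(19.04, 20.96)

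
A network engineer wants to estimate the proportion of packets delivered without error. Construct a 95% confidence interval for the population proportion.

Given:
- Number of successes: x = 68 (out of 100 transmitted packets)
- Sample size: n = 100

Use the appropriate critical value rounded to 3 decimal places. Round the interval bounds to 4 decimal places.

Sample proportion: p̂ = 68/100 = 0.680000

Check conditions for normal approximation:
  np̂ = 68 ≥ 10 ✓
  n(1-p̂) = 32 ≥ 10 ✓

The sample is large enough, so use a z-interval (normal approximation) for the proportion.

For 95% confidence, z* = 1.96 (from standard normal table)

Standard error: SE = √(p̂(1-p̂)/n) = √(0.680000×0.320000/100) = 0.04664762

Margin of error: E = z* × SE = 1.96 × 0.04664762 = 0.091429

Z-interval: p̂ ± E = 0.680000 ± 0.091429 = (0.588571, 0.771429)

Rounded to 4 decimal places:

(0.5886, 0.7714)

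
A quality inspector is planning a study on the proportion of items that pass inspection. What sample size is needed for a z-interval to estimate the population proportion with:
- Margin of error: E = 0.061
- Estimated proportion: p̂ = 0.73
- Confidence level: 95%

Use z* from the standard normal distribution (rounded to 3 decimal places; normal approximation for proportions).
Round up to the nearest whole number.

Using z* for proportion z-interval (normal approximation).

For 95% confidence, z* = 1.96 (from standard normal table)

Sample size formula for proportion z-interval: n = z*²p̂(1-p̂)/E²

n = 1.96² × 0.73 × 0.27 / 0.061²
  = 3.8416 × 0.1971 / 0.003721
  = 203.4881

Round up to the nearest whole number: n = 204

204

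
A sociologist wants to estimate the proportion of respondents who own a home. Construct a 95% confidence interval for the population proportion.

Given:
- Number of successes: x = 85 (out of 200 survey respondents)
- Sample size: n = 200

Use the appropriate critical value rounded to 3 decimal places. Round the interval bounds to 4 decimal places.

Sample proportion: p̂ = 85/200 = 0.425000

Check conditions for normal approximation:
  np̂ = 85 ≥ 10 ✓
  n(1-p̂) = 115 ≥ 10 ✓

The sample is large enough, so use a z-interval (normal approximation) for the proportion.

For 95% confidence, z* = 1.96 (from standard normal table)

Standard error: SE = √(p̂(1-p̂)/n) = √(0.425000×0.575000/200) = 0.03495533

Margin of error: E = z* × SE = 1.96 × 0.03495533 = 0.068512

Z-interval: p̂ ± E = 0.425000 ± 0.068512 = (0.356488, 0.493512)

Rounded to 4 decimal places:

(0.3565, 0.4935)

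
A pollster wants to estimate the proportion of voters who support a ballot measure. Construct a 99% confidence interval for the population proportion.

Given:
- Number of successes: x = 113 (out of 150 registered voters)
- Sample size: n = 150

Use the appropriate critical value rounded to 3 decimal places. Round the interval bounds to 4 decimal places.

Sample proportion: p̂ = 113/150 = 0.753333

Check conditions for normal approximation:
  np̂ = 113 ≥ 10 ✓
  n(1-p̂) = 37 ≥ 10 ✓

The sample is large enough, so use a z-interval (normal approximation) for the proportion.

For 99% confidence, z* = 2.576 (from standard normal table)

Standard error: SE = √(p̂(1-p̂)/n) = √(0.753333×0.246667/150) = 0.03519680

Margin of error: E = z* × SE = 2.576 × 0.03519680 = 0.090667

Z-interval: p̂ ± E = 0.753333 ± 0.090667 = (0.662666, 0.844000)

Rounded to 4 decimal places:

(0.6627, 0.8440)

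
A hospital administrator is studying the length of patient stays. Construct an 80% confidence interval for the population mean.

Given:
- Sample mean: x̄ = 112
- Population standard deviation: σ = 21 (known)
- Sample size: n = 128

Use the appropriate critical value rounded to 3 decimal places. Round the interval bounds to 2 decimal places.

The population standard deviation σ is known, so use a z-interval (standard normal critical value).

For 80% confidence, z* = 1.282 (from standard normal table)

Standard error: SE = σ/√n = 21/√128 = 1.856155

Margin of error: E = z* × SE = 1.282 × 1.856155 = 2.3796

Z-interval: x̄ ± E = 112 ± 2.3796 = (109.6204, 114.3796)

Rounded to 2 decimal places:

(109.62, 114.38)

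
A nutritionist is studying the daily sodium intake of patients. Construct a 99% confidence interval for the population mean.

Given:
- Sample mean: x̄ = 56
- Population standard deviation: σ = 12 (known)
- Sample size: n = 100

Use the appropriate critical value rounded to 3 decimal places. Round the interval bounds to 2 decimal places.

The population standard deviation σ is known, so use a z-interval (standard normal critical value).

For 99% confidence, z* = 2.576 (from standard normal table)

Standard error: SE = σ/√n = 12/√100 = 1.200000

Margin of error: E = z* × SE = 2.576 × 1.200000 = 3.0912

Z-interval: x̄ ± E = 56 ± 3.0912 = (52.9088, 59.0912)

Rounded to 2 decimal places:

(52.91, 59.09)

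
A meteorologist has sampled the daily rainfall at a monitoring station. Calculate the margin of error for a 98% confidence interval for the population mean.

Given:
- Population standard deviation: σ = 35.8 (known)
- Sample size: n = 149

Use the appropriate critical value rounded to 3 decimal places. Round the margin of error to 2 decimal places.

The population standard deviation σ is known, so use the z-interval margin of error formula.

For 98% confidence, z* = 2.326 (from standard normal table)

Margin of error formula for z-interval: E = z* × σ/√n

E = 2.326 × 35.8/√149
  = 2.326 × 2.932850
  = 6.8218

Rounded to 2 decimal places:

6.82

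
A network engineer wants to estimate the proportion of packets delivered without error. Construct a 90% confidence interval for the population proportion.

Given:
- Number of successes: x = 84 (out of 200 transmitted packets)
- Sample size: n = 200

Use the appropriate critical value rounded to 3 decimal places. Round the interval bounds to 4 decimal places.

Sample proportion: p̂ = 84/200 = 0.420000

Check conditions for normal approximation:
  np̂ = 84 ≥ 10 ✓
  n(1-p̂) = 116 ≥ 10 ✓

The sample is large enough, so use a z-interval (normal approximation) for the proportion.

For 90% confidence, z* = 1.645 (from standard normal table)

Standard error: SE = √(p̂(1-p̂)/n) = √(0.420000×0.580000/200) = 0.03489986

Margin of error: E = z* × SE = 1.645 × 0.03489986 = 0.057410

Z-interval: p̂ ± E = 0.420000 ± 0.057410 = (0.362590, 0.477410)

Rounded to 4 decimal places:

(0.3626, 0.4774)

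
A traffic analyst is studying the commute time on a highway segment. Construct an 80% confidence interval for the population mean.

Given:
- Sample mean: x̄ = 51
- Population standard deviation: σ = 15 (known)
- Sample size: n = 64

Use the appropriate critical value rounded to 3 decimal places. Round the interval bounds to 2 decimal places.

The population standard deviation σ is known, so use a z-interval (standard normal critical value).

For 80% confidence, z* = 1.282 (from standard normal table)

Standard error: SE = σ/√n = 15/√64 = 1.875000

Margin of error: E = z* × SE = 1.282 × 1.875000 = 2.4038

Z-interval: x̄ ± E = 51 ± 2.4038 = (48.5962, 53.4038)

Rounded to 2 decimal places:

(48.60, 53.40)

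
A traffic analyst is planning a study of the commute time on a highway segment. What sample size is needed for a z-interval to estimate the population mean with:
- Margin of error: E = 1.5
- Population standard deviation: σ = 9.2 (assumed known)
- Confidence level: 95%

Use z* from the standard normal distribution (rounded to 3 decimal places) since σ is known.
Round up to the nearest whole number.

Using z* since population σ is known (z-interval formula).

For 95% confidence, z* = 1.96 (from standard normal table)

Sample size formula for z-interval: n = (z*σ/E)²

n = (1.96 × 9.2 / 1.5)²
  = (12.021333)²
  = 144.5125

Round up to the nearest whole number: n = 145

145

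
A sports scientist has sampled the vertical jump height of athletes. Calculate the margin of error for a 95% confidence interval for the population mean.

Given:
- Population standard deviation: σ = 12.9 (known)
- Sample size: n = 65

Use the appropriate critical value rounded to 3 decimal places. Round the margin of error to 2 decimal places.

The population standard deviation σ is known, so use the z-interval margin of error formula.

For 95% confidence, z* = 1.96 (from standard normal table)

Margin of error formula for z-interval: E = z* × σ/√n

E = 1.96 × 12.9/√65
  = 1.96 × 1.600048
  = 3.1361

Rounded to 2 decimal places:

3.14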